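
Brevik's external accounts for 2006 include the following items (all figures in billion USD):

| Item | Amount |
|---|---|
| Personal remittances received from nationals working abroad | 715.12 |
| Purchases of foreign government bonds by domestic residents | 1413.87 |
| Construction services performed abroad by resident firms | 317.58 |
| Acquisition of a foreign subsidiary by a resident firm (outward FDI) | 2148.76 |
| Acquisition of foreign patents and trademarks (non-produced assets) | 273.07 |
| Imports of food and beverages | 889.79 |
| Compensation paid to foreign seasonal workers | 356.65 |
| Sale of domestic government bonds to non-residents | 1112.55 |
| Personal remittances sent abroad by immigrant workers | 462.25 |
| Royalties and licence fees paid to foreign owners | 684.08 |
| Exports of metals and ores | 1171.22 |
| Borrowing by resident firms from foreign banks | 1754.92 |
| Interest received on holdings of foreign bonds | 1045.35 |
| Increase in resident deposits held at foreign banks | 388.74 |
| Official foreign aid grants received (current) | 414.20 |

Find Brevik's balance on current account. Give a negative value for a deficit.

1270.70

Goods: -889.79 + 1171.22 = 281.43
Services: 317.58 - 684.08 = -366.50
Primary income: 1045.35 - 356.65 = 688.70
Secondary income: 414.20 + 715.12 - 462.25 = 667.07
Current account = 281.43 + (-366.50) + 688.70 + 667.07 = 1270.70
(Excluded from the current account — financial account: purchases of foreign government bonds by domestic residents 1413.87, acquisition of a foreign subsidiary by a resident firm (outward FDI) 2148.76, sale of domestic government bonds to non-residents 1112.55, borrowing by resident firms from foreign banks 1754.92, increase in resident deposits held at foreign banks 388.74; capital account: acquisition of foreign patents and trademarks (non-produced assets) 273.07.)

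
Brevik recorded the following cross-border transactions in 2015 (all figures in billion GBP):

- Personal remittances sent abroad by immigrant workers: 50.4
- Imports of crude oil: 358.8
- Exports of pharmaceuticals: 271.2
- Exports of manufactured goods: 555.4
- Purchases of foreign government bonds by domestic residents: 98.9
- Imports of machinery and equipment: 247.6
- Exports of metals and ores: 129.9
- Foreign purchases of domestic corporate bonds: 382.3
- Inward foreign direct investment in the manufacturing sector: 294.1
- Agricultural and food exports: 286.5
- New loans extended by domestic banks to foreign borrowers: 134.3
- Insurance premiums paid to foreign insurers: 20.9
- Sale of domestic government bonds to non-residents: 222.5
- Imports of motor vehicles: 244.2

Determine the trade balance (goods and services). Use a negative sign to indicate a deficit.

371.5

Goods: -244.2 + 555.4 + 129.9 + 286.5 - 247.6 + 271.2 - 358.8 = 392.4
Services: -20.9
Trade balance = 392.4 + (-20.9) = 371.5
(Excluded from the trade balance — secondary income: personal remittances sent abroad by immigrant workers 50.4; financial account: purchases of foreign government bonds by domestic residents 98.9, foreign purchases of domestic corporate bonds 382.3, inward foreign direct investment in the manufacturing sector 294.1, new loans extended by domestic banks to foreign borrowers 134.3, sale of domestic government bonds to non-residents 222.5.)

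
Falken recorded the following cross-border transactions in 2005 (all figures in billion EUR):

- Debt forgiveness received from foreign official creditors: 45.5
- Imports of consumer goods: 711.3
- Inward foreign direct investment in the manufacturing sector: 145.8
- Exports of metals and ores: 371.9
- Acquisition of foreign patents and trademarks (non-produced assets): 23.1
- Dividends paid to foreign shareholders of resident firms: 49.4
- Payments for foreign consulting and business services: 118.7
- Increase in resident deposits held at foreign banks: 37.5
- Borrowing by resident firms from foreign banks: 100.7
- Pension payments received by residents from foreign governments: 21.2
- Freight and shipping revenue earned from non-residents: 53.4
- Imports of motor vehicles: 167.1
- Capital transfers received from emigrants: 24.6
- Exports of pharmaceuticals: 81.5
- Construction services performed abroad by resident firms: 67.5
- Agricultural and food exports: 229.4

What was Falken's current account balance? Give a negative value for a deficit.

Goods: 229.4 - 167.1 - 711.3 + 371.9 + 81.5 = -195.6
Services: -118.7 + 67.5 + 53.4 = 2.2
Primary income: -49.4
Secondary income: 21.2
Current account = (-195.6) + 2.2 + (-49.4) + 21.2 = -221.6
(Excluded from the current account — capital account: debt forgiveness received from foreign official creditors 45.5, acquisition of foreign patents and trademarks (non-produced assets) 23.1, capital transfers received from emigrants 24.6; financial account: inward foreign direct investment in the manufacturing sector 145.8, increase in resident deposits held at foreign banks 37.5, borrowing by resident firms from foreign banks 100.7.)

-221.6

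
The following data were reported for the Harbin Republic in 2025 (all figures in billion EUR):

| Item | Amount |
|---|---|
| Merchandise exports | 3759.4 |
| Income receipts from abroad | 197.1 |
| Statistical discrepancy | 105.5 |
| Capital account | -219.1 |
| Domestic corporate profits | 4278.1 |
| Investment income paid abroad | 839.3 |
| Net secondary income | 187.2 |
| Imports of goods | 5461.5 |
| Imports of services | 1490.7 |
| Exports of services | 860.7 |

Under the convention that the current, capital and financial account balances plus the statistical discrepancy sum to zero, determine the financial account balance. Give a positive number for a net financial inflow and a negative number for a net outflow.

2900.7

Goods balance = 3759.4 - 5461.5 = -1702.1
Services balance = 860.7 - 1490.7 = -630.0
Trade balance (goods + services) = -1702.1 + (-630.0) = -2332.1
Net primary income = 197.1 - 839.3 = -642.2
Net secondary income = 187.2
Current account = -2332.1 + (-642.2) + 187.2 = -2787.1
Financial account = -(-2787.1 + (-219.1) + 105.5) = 2900.7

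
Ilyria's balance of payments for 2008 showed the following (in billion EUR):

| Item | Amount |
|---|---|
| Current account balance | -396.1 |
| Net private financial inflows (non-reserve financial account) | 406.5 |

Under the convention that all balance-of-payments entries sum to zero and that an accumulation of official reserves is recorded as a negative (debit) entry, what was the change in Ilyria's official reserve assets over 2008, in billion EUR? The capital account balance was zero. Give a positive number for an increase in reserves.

10.4

Official reserve transactions balance = -((-396.1) + 406.5) = -10.4
An accumulation of reserves is recorded as a debit (negative entry), so the change in the stock of reserves is the negative of that balance.
Change in official reserves = -(-10.4) = 10.4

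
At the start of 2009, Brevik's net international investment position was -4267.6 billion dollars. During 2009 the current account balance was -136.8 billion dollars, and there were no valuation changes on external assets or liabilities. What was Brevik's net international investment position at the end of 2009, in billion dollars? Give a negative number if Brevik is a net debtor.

-4404.4

With no valuation effects, change in NIIP = current account = -136.8
End-of-year NIIP = -4267.6 + (-136.8) = -4404.4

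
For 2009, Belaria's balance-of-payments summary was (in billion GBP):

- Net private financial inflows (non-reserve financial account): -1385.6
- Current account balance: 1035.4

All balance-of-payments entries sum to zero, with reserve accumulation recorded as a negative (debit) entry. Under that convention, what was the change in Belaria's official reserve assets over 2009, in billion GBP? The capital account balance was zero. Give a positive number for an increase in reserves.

Official reserve transactions balance = -(1035.4 + (-1385.6)) = 350.2
An accumulation of reserves is recorded as a debit (negative entry), so the change in the stock of reserves is the negative of that balance.
Change in official reserves = -(350.2) = -350.2

-350.2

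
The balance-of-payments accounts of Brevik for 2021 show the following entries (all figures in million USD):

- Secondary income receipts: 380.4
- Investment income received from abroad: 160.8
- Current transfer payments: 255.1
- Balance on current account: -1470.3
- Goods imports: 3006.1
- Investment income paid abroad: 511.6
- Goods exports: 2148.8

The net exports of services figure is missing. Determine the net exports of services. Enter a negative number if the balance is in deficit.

-387.5

Current account = goods balance + services balance + net primary income + net secondary income
Sum of the known components = -1082.8
Net exports of services = CA - (known components) = -1470.3 - (-1082.8) = -387.5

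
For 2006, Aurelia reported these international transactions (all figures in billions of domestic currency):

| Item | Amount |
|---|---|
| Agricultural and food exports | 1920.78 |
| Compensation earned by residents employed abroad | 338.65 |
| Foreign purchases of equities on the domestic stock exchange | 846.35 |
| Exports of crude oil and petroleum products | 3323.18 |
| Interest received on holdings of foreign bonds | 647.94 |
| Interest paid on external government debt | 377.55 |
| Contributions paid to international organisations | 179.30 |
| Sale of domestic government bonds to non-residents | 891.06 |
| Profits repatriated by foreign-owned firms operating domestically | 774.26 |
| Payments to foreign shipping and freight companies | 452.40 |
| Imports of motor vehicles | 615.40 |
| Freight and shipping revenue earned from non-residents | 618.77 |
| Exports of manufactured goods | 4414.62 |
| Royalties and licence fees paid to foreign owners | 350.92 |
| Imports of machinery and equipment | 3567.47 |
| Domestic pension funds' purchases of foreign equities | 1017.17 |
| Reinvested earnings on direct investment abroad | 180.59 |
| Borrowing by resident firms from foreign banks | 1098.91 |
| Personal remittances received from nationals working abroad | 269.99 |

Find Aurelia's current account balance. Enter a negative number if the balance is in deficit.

5397.22

Goods: 1920.78 + 3323.18 + 4414.62 - 3567.47 - 615.40 = 5475.71
Services: -452.40 - 350.92 + 618.77 = -184.55
Primary income: -774.26 - 377.55 + 647.94 + 338.65 + 180.59 = 15.37
Secondary income: -179.30 + 269.99 = 90.69
Current account = 5475.71 + (-184.55) + 15.37 + 90.69 = 5397.22
(Excluded from the current account — financial account: foreign purchases of equities on the domestic stock exchange 846.35, sale of domestic government bonds to non-residents 891.06, domestic pension funds' purchases of foreign equities 1017.17, borrowing by resident firms from foreign banks 1098.91.)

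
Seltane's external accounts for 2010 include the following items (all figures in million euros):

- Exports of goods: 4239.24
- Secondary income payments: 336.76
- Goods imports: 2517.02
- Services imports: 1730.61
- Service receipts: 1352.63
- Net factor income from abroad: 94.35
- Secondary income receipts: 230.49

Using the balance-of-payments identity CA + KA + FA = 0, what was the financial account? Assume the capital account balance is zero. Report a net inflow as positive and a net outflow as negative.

Goods balance = 4239.24 - 2517.02 = 1722.22
Services balance = 1352.63 - 1730.61 = -377.98
Trade balance (goods + services) = 1722.22 + (-377.98) = 1344.24
Net primary income = 94.35
Net secondary income = 230.49 - 336.76 = -106.27
Current account = 1344.24 + 94.35 + (-106.27) = 1332.32
Financial account = -(1332.32) = -1332.32

-1332.32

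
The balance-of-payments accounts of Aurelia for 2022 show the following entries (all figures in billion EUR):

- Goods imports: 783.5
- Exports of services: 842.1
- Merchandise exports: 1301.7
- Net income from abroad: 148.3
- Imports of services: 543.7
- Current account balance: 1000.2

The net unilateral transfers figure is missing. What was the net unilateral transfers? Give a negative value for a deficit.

35.3

Current account = goods balance + services balance + net primary income + net secondary income
Sum of the known components = 964.9
Net unilateral transfers = CA - (known components) = 1000.2 - 964.9 = 35.3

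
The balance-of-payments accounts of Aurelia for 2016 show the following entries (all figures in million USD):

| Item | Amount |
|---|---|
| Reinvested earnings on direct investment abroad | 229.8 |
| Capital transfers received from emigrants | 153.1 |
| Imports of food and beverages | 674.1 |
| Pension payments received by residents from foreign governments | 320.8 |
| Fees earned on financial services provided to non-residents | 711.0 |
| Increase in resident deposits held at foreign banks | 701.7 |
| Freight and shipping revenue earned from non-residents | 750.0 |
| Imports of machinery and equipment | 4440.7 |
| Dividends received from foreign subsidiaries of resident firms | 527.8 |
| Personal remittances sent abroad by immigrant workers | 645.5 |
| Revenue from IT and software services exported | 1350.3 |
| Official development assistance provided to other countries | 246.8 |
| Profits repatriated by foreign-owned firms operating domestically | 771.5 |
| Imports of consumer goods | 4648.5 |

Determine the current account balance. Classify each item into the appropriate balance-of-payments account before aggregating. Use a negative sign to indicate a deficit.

-7537.4

Goods: -4648.5 - 674.1 - 4440.7 = -9763.3
Services: 711.0 + 750.0 + 1350.3 = 2811.3
Primary income: 229.8 - 771.5 + 527.8 = -13.9
Secondary income: -645.5 - 246.8 + 320.8 = -571.5
Current account = (-9763.3) + 2811.3 + (-13.9) + (-571.5) = -7537.4
(Excluded from the current account — capital account: capital transfers received from emigrants 153.1; financial account: increase in resident deposits held at foreign banks 701.7.)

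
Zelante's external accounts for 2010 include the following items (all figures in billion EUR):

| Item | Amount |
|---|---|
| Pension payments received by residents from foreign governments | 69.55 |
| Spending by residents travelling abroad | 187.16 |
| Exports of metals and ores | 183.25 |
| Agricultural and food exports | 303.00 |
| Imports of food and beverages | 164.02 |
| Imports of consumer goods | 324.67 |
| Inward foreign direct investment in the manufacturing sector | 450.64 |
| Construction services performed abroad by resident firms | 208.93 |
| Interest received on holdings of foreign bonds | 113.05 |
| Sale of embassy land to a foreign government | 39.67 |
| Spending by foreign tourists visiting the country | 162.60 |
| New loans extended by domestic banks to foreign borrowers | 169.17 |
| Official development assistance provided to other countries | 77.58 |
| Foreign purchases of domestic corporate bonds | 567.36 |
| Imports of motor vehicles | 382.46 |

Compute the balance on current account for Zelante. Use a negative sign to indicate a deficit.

Goods: 303.00 - 324.67 - 164.02 - 382.46 + 183.25 = -384.90
Services: 162.60 - 187.16 + 208.93 = 184.37
Primary income: 113.05
Secondary income: -77.58 + 69.55 = -8.03
Current account = (-384.90) + 184.37 + 113.05 + (-8.03) = -95.51
(Excluded from the current account — financial account: inward foreign direct investment in the manufacturing sector 450.64, new loans extended by domestic banks to foreign borrowers 169.17, foreign purchases of domestic corporate bonds 567.36; capital account: sale of embassy land to a foreign government 39.67.)

-95.51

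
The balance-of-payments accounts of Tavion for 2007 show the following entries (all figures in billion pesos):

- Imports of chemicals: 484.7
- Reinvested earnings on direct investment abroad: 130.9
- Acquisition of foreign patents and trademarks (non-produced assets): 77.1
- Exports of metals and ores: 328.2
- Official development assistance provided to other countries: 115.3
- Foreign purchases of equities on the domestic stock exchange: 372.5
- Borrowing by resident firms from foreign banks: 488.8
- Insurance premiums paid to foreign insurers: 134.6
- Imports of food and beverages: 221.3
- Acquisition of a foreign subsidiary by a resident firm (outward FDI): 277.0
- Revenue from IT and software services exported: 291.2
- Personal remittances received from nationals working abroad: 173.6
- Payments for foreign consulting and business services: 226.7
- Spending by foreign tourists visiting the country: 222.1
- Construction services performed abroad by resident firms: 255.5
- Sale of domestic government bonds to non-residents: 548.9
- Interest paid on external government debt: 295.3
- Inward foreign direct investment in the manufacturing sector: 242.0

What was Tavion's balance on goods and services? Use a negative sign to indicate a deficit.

Goods: -484.7 - 221.3 + 328.2 = -377.8
Services: 291.2 - 134.6 + 255.5 - 226.7 + 222.1 = 407.5
Trade balance = -377.8 + 407.5 = 29.7
(Excluded from the trade balance — primary income: reinvested earnings on direct investment abroad 130.9, interest paid on external government debt 295.3; capital account: acquisition of foreign patents and trademarks (non-produced assets) 77.1; secondary income: official development assistance provided to other countries 115.3, personal remittances received from nationals working abroad 173.6; financial account: foreign purchases of equities on the domestic stock exchange 372.5, borrowing by resident firms from foreign banks 488.8, acquisition of a foreign subsidiary by a resident firm (outward FDI) 277.0, sale of domestic government bonds to non-residents 548.9, inward foreign direct investment in the manufacturing sector 242.0.)

29.7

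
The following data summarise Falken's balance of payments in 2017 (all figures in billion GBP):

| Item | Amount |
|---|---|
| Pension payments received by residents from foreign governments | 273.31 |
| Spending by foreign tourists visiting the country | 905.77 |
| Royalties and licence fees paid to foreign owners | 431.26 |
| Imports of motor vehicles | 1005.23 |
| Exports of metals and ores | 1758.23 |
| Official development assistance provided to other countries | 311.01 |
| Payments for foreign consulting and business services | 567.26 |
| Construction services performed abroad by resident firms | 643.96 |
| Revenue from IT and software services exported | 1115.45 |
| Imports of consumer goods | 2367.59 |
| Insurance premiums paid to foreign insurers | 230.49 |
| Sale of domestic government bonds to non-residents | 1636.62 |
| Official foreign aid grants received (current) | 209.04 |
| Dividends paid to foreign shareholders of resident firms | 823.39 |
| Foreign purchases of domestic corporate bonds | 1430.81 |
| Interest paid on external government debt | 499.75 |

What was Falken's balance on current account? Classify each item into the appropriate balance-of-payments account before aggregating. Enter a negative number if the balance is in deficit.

Goods: -1005.23 + 1758.23 - 2367.59 = -1614.59
Services: -431.26 + 1115.45 - 567.26 + 905.77 + 643.96 - 230.49 = 1436.17
Primary income: -823.39 - 499.75 = -1323.14
Secondary income: 209.04 + 273.31 - 311.01 = 171.34
Current account = (-1614.59) + 1436.17 + (-1323.14) + 171.34 = -1330.22
(Excluded from the current account — financial account: sale of domestic government bonds to non-residents 1636.62, foreign purchases of domestic corporate bonds 1430.81.)

-1330.22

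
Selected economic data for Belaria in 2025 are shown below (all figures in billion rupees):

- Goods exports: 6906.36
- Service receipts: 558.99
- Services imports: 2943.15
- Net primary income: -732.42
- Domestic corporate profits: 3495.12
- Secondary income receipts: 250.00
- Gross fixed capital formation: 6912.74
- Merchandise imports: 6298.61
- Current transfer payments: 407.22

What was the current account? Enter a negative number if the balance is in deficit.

Goods balance = 6906.36 - 6298.61 = 607.75
Services balance = 558.99 - 2943.15 = -2384.16
Trade balance (goods + services) = 607.75 + (-2384.16) = -1776.41
Net primary income = -732.42
Net secondary income = 250.00 - 407.22 = -157.22
Current account = -1776.41 + (-732.42) + (-157.22) = -2666.05

-2666.05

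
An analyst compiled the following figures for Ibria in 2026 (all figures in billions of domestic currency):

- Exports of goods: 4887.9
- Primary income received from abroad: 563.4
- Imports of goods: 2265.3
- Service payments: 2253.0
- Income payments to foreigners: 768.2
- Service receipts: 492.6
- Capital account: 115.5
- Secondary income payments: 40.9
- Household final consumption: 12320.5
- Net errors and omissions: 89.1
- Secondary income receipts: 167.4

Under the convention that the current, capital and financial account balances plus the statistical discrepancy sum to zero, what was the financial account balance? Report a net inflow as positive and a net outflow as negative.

Goods balance = 4887.9 - 2265.3 = 2622.6
Services balance = 492.6 - 2253.0 = -1760.4
Trade balance (goods + services) = 2622.6 + (-1760.4) = 862.2
Net primary income = 563.4 - 768.2 = -204.8
Net secondary income = 167.4 - 40.9 = 126.5
Current account = 862.2 + (-204.8) + 126.5 = 783.9
Financial account = -(783.9 + 115.5 + 89.1) = -988.5

-988.5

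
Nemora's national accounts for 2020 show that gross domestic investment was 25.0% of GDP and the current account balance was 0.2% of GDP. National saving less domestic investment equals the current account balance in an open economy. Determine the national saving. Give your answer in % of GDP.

25.2

S = I + CA = 25.0 + 0.2 = 25.2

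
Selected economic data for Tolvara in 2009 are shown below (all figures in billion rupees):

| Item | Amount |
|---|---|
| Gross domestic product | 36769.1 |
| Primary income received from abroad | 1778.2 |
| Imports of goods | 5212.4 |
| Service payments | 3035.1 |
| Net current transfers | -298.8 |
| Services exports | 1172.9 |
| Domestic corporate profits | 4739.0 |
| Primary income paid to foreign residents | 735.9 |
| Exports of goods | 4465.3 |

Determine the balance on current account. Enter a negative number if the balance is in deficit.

Goods balance = 4465.3 - 5212.4 = -747.1
Services balance = 1172.9 - 3035.1 = -1862.2
Trade balance (goods + services) = -747.1 + (-1862.2) = -2609.3
Net primary income = 1778.2 - 735.9 = 1042.3
Net secondary income = -298.8
Current account = -2609.3 + 1042.3 + (-298.8) = -1865.8

-1865.8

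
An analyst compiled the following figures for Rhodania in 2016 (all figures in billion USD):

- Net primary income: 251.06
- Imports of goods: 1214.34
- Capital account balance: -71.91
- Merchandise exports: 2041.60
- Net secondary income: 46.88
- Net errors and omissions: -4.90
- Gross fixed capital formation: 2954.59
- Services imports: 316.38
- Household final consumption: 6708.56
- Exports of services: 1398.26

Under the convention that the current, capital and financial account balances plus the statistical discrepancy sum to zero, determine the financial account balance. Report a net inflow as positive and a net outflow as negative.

-2130.27

Goods balance = 2041.60 - 1214.34 = 827.26
Services balance = 1398.26 - 316.38 = 1081.88
Trade balance (goods + services) = 827.26 + 1081.88 = 1909.14
Net primary income = 251.06
Net secondary income = 46.88
Current account = 1909.14 + 251.06 + 46.88 = 2207.08
Financial account = -(2207.08 + (-71.91) + (-4.90)) = -2130.27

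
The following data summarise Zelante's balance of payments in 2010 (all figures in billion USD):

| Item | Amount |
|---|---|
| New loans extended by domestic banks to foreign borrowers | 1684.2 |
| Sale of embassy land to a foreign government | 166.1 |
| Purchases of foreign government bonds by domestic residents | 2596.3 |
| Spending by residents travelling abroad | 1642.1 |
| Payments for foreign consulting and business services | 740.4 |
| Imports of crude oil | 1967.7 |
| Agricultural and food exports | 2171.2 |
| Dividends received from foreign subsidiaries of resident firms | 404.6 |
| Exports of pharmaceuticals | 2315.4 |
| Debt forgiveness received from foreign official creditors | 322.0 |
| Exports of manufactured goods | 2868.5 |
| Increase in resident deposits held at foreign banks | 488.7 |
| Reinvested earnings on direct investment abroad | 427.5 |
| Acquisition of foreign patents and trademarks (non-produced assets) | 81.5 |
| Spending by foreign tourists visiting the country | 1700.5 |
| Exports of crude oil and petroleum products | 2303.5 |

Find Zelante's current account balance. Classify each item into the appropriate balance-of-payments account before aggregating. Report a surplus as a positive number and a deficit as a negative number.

Goods: 2315.4 - 1967.7 + 2171.2 + 2303.5 + 2868.5 = 7690.9
Services: 1700.5 - 1642.1 - 740.4 = -682.0
Primary income: 427.5 + 404.6 = 832.1
Current account = 7690.9 + (-682.0) + 832.1 = 7841.0
(Excluded from the current account — financial account: new loans extended by domestic banks to foreign borrowers 1684.2, purchases of foreign government bonds by domestic residents 2596.3, increase in resident deposits held at foreign banks 488.7; capital account: sale of embassy land to a foreign government 166.1, debt forgiveness received from foreign official creditors 322.0, acquisition of foreign patents and trademarks (non-produced assets) 81.5.)

7841.0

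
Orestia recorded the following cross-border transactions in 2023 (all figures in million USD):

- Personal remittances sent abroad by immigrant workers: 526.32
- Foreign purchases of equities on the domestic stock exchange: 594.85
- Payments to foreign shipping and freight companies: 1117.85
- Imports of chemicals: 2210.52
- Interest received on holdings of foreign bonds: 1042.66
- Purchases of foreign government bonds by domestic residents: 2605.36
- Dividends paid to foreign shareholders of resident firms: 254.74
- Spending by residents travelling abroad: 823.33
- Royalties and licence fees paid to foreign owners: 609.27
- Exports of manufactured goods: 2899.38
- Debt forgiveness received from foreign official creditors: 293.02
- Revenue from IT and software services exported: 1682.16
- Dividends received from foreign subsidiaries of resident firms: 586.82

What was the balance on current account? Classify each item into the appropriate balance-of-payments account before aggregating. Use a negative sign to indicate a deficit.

Goods: -2210.52 + 2899.38 = 688.86
Services: -609.27 - 823.33 + 1682.16 - 1117.85 = -868.29
Primary income: 586.82 - 254.74 + 1042.66 = 1374.74
Secondary income: -526.32
Current account = 688.86 + (-868.29) + 1374.74 + (-526.32) = 668.99
(Excluded from the current account — financial account: foreign purchases of equities on the domestic stock exchange 594.85, purchases of foreign government bonds by domestic residents 2605.36; capital account: debt forgiveness received from foreign official creditors 293.02.)

668.99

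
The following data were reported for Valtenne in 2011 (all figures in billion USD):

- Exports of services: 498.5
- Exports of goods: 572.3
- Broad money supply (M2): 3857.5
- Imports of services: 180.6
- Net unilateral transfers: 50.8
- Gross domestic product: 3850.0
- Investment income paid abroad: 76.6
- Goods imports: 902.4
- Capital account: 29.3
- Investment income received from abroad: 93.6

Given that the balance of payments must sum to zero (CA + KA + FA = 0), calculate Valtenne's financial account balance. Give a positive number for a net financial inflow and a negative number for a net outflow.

Goods balance = 572.3 - 902.4 = -330.1
Services balance = 498.5 - 180.6 = 317.9
Trade balance (goods + services) = -330.1 + 317.9 = -12.2
Net primary income = 93.6 - 76.6 = 17.0
Net secondary income = 50.8
Current account = -12.2 + 17.0 + 50.8 = 55.6
Financial account = -(55.6 + 29.3) = -84.9

-84.9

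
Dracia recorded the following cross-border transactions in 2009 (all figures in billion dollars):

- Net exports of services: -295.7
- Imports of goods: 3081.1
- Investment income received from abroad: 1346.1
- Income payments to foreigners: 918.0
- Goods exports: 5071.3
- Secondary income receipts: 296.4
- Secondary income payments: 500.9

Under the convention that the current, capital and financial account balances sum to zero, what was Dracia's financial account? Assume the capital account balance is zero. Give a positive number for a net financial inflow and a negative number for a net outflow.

-1918.1

Goods balance = 5071.3 - 3081.1 = 1990.2
Services balance = -295.7
Trade balance (goods + services) = 1990.2 + (-295.7) = 1694.5
Net primary income = 1346.1 - 918.0 = 428.1
Net secondary income = 296.4 - 500.9 = -204.5
Current account = 1694.5 + 428.1 + (-204.5) = 1918.1
Financial account = -(1918.1) = -1918.1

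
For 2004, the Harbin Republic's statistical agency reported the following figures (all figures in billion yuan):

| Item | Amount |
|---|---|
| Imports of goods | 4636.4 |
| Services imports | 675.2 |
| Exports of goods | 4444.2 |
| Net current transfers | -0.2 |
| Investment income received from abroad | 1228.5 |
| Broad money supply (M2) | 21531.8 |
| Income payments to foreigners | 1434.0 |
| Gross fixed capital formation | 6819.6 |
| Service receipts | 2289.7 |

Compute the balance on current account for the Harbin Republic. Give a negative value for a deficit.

Goods balance = 4444.2 - 4636.4 = -192.2
Services balance = 2289.7 - 675.2 = 1614.5
Trade balance (goods + services) = -192.2 + 1614.5 = 1422.3
Net primary income = 1228.5 - 1434.0 = -205.5
Net secondary income = -0.2
Current account = 1422.3 + (-205.5) + (-0.2) = 1216.6

1216.6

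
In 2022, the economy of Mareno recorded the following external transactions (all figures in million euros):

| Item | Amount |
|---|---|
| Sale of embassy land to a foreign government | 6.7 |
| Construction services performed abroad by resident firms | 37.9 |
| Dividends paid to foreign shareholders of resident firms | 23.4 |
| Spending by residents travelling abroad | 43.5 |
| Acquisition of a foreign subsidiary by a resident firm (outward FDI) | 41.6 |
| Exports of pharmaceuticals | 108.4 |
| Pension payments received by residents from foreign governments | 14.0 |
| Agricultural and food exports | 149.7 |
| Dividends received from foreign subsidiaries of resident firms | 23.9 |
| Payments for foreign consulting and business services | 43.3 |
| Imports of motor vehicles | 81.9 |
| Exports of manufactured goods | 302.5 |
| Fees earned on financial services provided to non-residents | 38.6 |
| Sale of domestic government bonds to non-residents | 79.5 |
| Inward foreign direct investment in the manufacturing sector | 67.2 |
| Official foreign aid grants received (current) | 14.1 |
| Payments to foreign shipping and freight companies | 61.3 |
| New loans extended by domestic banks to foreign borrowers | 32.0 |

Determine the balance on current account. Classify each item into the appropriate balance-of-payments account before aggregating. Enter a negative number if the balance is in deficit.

435.7

Goods: 108.4 - 81.9 + 302.5 + 149.7 = 478.7
Services: -61.3 - 43.3 + 37.9 + 38.6 - 43.5 = -71.6
Primary income: 23.9 - 23.4 = 0.5
Secondary income: 14.1 + 14.0 = 28.1
Current account = 478.7 + (-71.6) + 0.5 + 28.1 = 435.7
(Excluded from the current account — capital account: sale of embassy land to a foreign government 6.7; financial account: acquisition of a foreign subsidiary by a resident firm (outward FDI) 41.6, sale of domestic government bonds to non-residents 79.5, inward foreign direct investment in the manufacturing sector 67.2, new loans extended by domestic banks to foreign borrowers 32.0.)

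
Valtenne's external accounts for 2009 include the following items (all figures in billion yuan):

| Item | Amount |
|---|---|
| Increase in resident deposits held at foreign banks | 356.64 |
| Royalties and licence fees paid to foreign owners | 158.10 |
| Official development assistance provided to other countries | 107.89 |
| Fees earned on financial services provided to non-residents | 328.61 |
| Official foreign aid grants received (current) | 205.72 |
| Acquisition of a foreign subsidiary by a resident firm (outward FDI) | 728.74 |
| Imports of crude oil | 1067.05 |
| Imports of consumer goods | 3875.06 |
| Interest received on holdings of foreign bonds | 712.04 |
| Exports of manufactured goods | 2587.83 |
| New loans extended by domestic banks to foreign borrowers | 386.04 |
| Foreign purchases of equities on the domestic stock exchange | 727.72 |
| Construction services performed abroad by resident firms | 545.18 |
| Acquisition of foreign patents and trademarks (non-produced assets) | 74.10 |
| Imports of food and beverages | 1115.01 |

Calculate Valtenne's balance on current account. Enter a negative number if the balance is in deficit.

Goods: -1067.05 + 2587.83 - 1115.01 - 3875.06 = -3469.29
Services: -158.10 + 545.18 + 328.61 = 715.69
Primary income: 712.04
Secondary income: 205.72 - 107.89 = 97.83
Current account = (-3469.29) + 715.69 + 712.04 + 97.83 = -1943.73
(Excluded from the current account — financial account: increase in resident deposits held at foreign banks 356.64, acquisition of a foreign subsidiary by a resident firm (outward FDI) 728.74, new loans extended by domestic banks to foreign borrowers 386.04, foreign purchases of equities on the domestic stock exchange 727.72; capital account: acquisition of foreign patents and trademarks (non-produced assets) 74.10.)

-1943.73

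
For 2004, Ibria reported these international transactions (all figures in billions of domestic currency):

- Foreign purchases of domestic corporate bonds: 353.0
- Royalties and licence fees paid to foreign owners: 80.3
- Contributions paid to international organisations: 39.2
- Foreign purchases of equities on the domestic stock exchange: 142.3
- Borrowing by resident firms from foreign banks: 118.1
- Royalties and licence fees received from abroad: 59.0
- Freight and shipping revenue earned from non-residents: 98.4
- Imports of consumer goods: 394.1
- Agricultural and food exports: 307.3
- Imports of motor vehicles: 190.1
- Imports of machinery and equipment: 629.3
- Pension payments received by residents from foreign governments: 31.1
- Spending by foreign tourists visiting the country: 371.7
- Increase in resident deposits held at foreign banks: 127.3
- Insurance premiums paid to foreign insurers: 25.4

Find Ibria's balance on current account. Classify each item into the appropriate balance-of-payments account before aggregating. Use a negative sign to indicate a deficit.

Goods: -190.1 - 629.3 - 394.1 + 307.3 = -906.2
Services: 59.0 + 98.4 - 25.4 + 371.7 - 80.3 = 423.4
Secondary income: 31.1 - 39.2 = -8.1
Current account = (-906.2) + 423.4 + (-8.1) = -490.9
(Excluded from the current account — financial account: foreign purchases of domestic corporate bonds 353.0, foreign purchases of equities on the domestic stock exchange 142.3, borrowing by resident firms from foreign banks 118.1, increase in resident deposits held at foreign banks 127.3.)

-490.9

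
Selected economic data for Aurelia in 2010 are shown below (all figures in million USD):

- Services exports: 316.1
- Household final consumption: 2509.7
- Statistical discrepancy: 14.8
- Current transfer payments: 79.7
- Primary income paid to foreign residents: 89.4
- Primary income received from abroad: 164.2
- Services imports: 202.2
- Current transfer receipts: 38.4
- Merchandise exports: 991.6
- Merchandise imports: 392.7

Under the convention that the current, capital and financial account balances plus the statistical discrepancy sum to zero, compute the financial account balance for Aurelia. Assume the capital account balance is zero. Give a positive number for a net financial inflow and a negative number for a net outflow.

-761.1

Goods balance = 991.6 - 392.7 = 598.9
Services balance = 316.1 - 202.2 = 113.9
Trade balance (goods + services) = 598.9 + 113.9 = 712.8
Net primary income = 164.2 - 89.4 = 74.8
Net secondary income = 38.4 - 79.7 = -41.3
Current account = 712.8 + 74.8 + (-41.3) = 746.3
Financial account = -(746.3 + 14.8) = -761.1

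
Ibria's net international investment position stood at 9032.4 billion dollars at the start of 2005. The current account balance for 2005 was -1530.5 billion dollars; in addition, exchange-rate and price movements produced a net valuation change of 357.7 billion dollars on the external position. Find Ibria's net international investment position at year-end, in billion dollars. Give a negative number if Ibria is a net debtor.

Change in NIIP = current account + net valuation change = -1530.5 + 357.7 = -1172.8
End-of-year NIIP = 9032.4 + (-1172.8) = 7859.6

7859.6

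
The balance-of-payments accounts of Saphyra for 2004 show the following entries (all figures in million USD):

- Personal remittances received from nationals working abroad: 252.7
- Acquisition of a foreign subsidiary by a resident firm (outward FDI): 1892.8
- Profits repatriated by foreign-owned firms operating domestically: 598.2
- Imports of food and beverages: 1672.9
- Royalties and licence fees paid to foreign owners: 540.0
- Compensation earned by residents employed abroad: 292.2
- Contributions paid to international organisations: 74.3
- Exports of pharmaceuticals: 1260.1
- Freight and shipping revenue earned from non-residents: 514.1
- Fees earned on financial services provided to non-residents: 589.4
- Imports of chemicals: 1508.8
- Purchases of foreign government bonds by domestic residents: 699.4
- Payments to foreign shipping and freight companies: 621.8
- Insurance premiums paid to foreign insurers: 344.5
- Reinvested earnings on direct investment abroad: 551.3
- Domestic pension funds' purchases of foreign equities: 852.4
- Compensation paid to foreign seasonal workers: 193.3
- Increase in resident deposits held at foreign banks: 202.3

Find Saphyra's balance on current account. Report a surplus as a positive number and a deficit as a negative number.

Goods: 1260.1 - 1672.9 - 1508.8 = -1921.6
Services: 514.1 + 589.4 - 540.0 - 344.5 - 621.8 = -402.8
Primary income: -598.2 + 292.2 - 193.3 + 551.3 = 52.0
Secondary income: 252.7 - 74.3 = 178.4
Current account = (-1921.6) + (-402.8) + 52.0 + 178.4 = -2094.0
(Excluded from the current account — financial account: acquisition of a foreign subsidiary by a resident firm (outward FDI) 1892.8, purchases of foreign government bonds by domestic residents 699.4, domestic pension funds' purchases of foreign equities 852.4, increase in resident deposits held at foreign banks 202.3.)

-2094.0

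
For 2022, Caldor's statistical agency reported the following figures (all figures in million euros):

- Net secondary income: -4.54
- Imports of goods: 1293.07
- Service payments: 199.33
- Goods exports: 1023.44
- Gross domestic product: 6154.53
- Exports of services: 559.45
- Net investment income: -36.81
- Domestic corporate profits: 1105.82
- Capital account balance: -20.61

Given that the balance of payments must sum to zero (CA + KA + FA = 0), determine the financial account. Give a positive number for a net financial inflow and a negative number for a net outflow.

-28.53

Goods balance = 1023.44 - 1293.07 = -269.63
Services balance = 559.45 - 199.33 = 360.12
Trade balance (goods + services) = -269.63 + 360.12 = 90.49
Net primary income = -36.81
Net secondary income = -4.54
Current account = 90.49 + (-36.81) + (-4.54) = 49.14
Financial account = -(49.14 + (-20.61)) = -28.53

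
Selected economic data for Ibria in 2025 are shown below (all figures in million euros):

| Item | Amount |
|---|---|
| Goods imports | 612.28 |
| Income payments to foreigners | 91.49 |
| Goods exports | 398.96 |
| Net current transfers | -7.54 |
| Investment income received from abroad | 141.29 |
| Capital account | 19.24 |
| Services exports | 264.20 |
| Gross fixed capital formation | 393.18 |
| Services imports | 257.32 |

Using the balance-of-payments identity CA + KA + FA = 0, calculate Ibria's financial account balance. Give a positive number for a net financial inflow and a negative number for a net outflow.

144.94

Goods balance = 398.96 - 612.28 = -213.32
Services balance = 264.20 - 257.32 = 6.88
Trade balance (goods + services) = -213.32 + 6.88 = -206.44
Net primary income = 141.29 - 91.49 = 49.80
Net secondary income = -7.54
Current account = -206.44 + 49.80 + (-7.54) = -164.18
Financial account = -(-164.18 + 19.24) = 144.94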